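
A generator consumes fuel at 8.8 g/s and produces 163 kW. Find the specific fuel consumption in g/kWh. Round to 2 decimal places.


SFC = (mf / BP) * 3600
Rate = 8.8 / 163 = 0.053988 g/(s*kW)
SFC = 0.053988 * 3600 = 194.36 g/kWh


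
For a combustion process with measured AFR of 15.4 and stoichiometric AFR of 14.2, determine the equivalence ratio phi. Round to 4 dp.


phi = AFR_stoich / AFR_actual
phi = 14.2 / 15.4 = 0.9221


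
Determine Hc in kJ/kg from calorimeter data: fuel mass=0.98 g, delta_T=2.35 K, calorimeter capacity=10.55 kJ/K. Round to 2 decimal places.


Hc = C_cal * delta_T / m_fuel
Q_released = 10.55 * 2.35 = 24.7925 kJ
m_fuel = 0.98 g = 0.98/1000 kg = 0.000980 kg
Hc = 24.7925 / 0.000980 = 25298.47 kJ/kg


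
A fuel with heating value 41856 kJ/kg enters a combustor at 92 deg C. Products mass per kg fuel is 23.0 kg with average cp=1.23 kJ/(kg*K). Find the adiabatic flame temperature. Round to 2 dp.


T_ad = T_in + Hc / (m_p * cp)
Denominator = 23.0 * 1.23 = 28.2900
Temperature rise = 41856 / 28.2900 = 1479.53 K
T_ad = 92 + 1479.53 = 1571.53 deg C


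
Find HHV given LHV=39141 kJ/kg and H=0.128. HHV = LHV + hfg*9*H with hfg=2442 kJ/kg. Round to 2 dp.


HHV = LHV + hfg * 9 * H
Water addition = 2442 * 9 * 0.128 = 2813.184 kJ/kg
HHV = 39141 + 2813.184 = 41954.18 kJ/kg


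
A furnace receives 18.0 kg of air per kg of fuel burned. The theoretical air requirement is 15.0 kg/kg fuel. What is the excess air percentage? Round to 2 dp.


Excess air = actual - stoichiometric = 18.0 - 15.0 = 3.00 kg/kg fuel
Excess air % = (excess / stoich) * 100 = (3.00 / 15.0) * 100 = 20.00%


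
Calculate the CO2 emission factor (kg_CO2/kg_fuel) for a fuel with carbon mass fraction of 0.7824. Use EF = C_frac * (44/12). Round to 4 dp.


EF = C_frac * (M_CO2 / M_C)
EF = 0.7824 * (44/12)
EF = 0.7824 * 3.666667 = 2.8688 kg_CO2/kg_fuel


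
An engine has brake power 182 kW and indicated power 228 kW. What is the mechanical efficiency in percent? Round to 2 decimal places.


eta_mech = (BP / IP) * 100
Ratio = 182 / 228 = 0.7982
eta_mech = 0.7982 * 100 = 79.82%


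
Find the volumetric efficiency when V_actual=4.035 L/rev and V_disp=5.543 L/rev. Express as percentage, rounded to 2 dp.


eta_v = (V_actual / V_disp) * 100
Ratio = 4.035 / 5.543 = 0.7279
eta_v = 0.7279 * 100 = 72.79%


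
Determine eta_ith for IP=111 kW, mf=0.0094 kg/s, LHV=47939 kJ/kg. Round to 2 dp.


eta_ith = (IP / (mf * LHV)) * 100
Denominator = 0.0094 * 47939 = 450.6266 kW
eta_ith = (111 / 450.6266) * 100 = 24.63%


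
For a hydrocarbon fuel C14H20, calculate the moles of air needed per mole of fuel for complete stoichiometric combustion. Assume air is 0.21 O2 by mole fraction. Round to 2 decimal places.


Balanced combustion: C14H20 + 19 O2 -> 14 CO2 + 10 H2O
O2 needed = C + H/4 = 14 + 20/4 = 19.00 moles
Air moles = O2 / 0.21 = 19.00 / 0.21 = 90.48 moles air


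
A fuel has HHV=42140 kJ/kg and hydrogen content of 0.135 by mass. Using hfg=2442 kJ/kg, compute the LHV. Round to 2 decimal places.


LHV = HHV - hfg * 9 * H
Water correction = 2442 * 9 * 0.135 = 2967.030 kJ/kg
LHV = 42140 - 2967.030 = 39172.97 kJ/kg


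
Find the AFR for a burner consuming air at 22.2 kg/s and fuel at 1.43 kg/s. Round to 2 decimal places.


AFR = m_air / m_fuel
AFR = 22.2 / 1.43 = 15.52


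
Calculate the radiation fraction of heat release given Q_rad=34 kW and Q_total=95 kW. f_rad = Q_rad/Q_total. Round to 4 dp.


f_rad = Q_rad / Q_total
f_rad = 34 / 95 = 0.3579


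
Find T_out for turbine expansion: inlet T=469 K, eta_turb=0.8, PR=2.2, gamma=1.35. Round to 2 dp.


T_out = T_in * (1 - eta * (1 - PR^(-(gamma-1)/gamma)))
Exponent = -(1.35-1)/1.35 = -0.25925926
PR^exp = 2.2^(-0.25925926) = 0.81512413
Factor = 1 - 0.8*(1 - 0.81512413) = 0.85209930
T_out = 469 * 0.85209930 = 399.63 K


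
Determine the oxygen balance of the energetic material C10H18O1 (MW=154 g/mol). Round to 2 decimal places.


OB = -1600 * (2C + H/2 - O) / MW
Inner = 2*10 + 18/2 - 1 = 28.00
OB = -1600 * 28.00 / 154 = -290.91%


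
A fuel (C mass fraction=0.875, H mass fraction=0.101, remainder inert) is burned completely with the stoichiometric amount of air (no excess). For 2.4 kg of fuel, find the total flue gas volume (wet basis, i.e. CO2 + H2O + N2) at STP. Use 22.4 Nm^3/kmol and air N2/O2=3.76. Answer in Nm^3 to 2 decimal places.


Per kg fuel: CO2 = (C/12 kmol)*22.4 = (0.875/12)*22.4 = 1.63333 Nm^3
Per kg fuel: H2O = (H/2 kmol)*22.4 = (0.101/2)*22.4 = 1.13120 Nm^3
O2 needed per kg fuel = C/12 + H/4 = 0.875/12 + 0.101/4 = 0.09816667 kmol
Per kg fuel: N2 = O2*3.76*22.4 = 0.09816667*3.76*22.4 = 8.26799 Nm^3
Total per kg = 1.63333 + 1.13120 + 8.26799 = 11.03252 Nm^3
Total = 11.03252 * 2.4 = 26.48 Nm^3


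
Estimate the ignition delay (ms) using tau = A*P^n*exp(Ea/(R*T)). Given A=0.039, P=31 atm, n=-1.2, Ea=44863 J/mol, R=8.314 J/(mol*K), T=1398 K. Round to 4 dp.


tau = A * P^n * exp(Ea/(R*T))
P^n = 31^(-1.2) = 0.01623177
Ea/(R*T) = 44863/(8.314*1398) = 3.859856
exp(Ea/(R*T)) = 47.458524
tau = 0.039 * 0.01623177 * 47.458524 = 0.0300 ms


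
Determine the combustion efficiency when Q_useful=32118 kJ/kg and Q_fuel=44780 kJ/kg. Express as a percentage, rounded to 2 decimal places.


Efficiency = (Q_useful / Q_fuel) * 100
Efficiency = (32118 / 44780) * 100
Efficiency = 0.7172 * 100 = 71.72%


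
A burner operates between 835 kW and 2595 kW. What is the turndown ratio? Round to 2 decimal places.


TDR = Q_max / Q_min
TDR = 2595 / 835 = 3.11


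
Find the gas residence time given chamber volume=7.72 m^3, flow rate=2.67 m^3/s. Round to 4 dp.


tau = V / Q_flow
tau = 7.72 / 2.67 = 2.8914 s


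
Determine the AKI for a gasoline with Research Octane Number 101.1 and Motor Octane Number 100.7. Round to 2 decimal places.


AKI = (RON + MON) / 2
AKI = (101.1 + 100.7) / 2
AKI = 201.8 / 2 = 100.90


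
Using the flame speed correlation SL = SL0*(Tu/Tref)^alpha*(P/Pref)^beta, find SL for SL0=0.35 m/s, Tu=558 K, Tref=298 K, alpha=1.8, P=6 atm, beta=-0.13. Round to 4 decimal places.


SL = SL0 * (Tu/Tref)^alpha * (P/Pref)^beta
T ratio = 558/298 = 1.87248322
(T ratio)^alpha = 1.87248322^1.8 = 3.092803
(P/Pref)^beta = 6^(-0.13) = 0.792210
SL = 0.35 * 3.092803 * 0.792210 = 0.8576 m/s


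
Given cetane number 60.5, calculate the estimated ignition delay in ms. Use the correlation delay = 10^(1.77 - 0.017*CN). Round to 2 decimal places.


delay = 10^(1.77 - 0.017*CN)
Exponent = 1.77 - 0.017*60.5 = 0.7415
delay = 10^0.7415 = 5.51 ms


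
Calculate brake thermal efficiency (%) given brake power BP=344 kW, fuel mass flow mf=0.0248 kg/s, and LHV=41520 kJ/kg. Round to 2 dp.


eta_BTE = (BP / (mf * LHV)) * 100
Denominator = 0.0248 * 41520 = 1029.6960 kW
eta_BTE = (344 / 1029.6960) * 100 = 33.41%


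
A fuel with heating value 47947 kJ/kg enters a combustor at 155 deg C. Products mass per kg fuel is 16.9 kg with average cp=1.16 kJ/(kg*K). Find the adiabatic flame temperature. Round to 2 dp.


T_ad = T_in + Hc / (m_p * cp)
Denominator = 16.9 * 1.16 = 19.6040
Temperature rise = 47947 / 19.6040 = 2445.78 K
T_ad = 155 + 2445.78 = 2600.78 deg C


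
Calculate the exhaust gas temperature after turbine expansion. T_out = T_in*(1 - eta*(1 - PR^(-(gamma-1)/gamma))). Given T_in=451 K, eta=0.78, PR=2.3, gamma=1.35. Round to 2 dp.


T_out = T_in * (1 - eta * (1 - PR^(-(gamma-1)/gamma)))
Exponent = -(1.35-1)/1.35 = -0.25925926
PR^exp = 2.3^(-0.25925926) = 0.80578413
Factor = 1 - 0.78*(1 - 0.80578413) = 0.84851162
T_out = 451 * 0.84851162 = 382.68 K


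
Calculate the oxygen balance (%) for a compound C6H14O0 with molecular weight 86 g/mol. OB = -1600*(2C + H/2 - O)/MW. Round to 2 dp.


OB = -1600 * (2C + H/2 - O) / MW
Inner = 2*6 + 14/2 - 0 = 19.00
OB = -1600 * 19.00 / 86 = -353.49%


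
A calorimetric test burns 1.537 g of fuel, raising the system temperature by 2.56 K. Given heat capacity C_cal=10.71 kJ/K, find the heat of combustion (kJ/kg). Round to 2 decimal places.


Hc = C_cal * delta_T / m_fuel
Q_released = 10.71 * 2.56 = 27.4176 kJ
m_fuel = 1.537 g = 1.537/1000 kg = 0.001537 kg
Hc = 27.4176 / 0.001537 = 17838.39 kJ/kg


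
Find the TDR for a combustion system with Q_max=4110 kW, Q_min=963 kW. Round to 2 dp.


TDR = Q_max / Q_min
TDR = 4110 / 963 = 4.27


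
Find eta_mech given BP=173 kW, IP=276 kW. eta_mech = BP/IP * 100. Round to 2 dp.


eta_mech = (BP / IP) * 100
Ratio = 173 / 276 = 0.6268
eta_mech = 0.6268 * 100 = 62.68%


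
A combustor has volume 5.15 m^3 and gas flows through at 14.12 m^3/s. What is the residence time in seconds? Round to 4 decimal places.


tau = V / Q_flow
tau = 5.15 / 14.12 = 0.3647 s


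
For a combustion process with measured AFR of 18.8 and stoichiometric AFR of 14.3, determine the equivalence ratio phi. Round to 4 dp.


phi = AFR_stoich / AFR_actual
phi = 14.3 / 18.8 = 0.7606


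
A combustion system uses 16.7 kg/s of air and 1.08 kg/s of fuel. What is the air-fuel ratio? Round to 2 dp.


AFR = m_air / m_fuel
AFR = 16.7 / 1.08 = 15.46


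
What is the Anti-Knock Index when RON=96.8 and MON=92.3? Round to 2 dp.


AKI = (RON + MON) / 2
AKI = (96.8 + 92.3) / 2
AKI = 189.1 / 2 = 94.55


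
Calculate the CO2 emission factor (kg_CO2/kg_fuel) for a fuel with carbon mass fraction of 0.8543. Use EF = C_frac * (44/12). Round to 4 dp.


EF = C_frac * (M_CO2 / M_C)
EF = 0.8543 * (44/12)
EF = 0.8543 * 3.666667 = 3.1324 kg_CO2/kg_fuel


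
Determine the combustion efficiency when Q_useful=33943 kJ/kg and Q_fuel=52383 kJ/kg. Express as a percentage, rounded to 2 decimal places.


Efficiency = (Q_useful / Q_fuel) * 100
Efficiency = (33943 / 52383) * 100
Efficiency = 0.6480 * 100 = 64.80%


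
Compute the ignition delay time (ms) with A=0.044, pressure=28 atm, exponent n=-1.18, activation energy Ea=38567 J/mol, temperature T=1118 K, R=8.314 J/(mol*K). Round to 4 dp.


tau = A * P^n * exp(Ea/(R*T))
P^n = 28^(-1.18) = 0.01960440
Ea/(R*T) = 38567/(8.314*1118) = 4.149197
exp(Ea/(R*T)) = 63.383070
tau = 0.044 * 0.01960440 * 63.383070 = 0.0547 ms


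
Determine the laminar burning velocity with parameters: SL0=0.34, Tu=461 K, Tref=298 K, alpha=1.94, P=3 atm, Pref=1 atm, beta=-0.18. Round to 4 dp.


SL = SL0 * (Tu/Tref)^alpha * (P/Pref)^beta
T ratio = 461/298 = 1.54697987
(T ratio)^alpha = 1.54697987^1.94 = 2.331311
(P/Pref)^beta = 3^(-0.18) = 0.820575
SL = 0.34 * 2.331311 * 0.820575 = 0.6504 m/s


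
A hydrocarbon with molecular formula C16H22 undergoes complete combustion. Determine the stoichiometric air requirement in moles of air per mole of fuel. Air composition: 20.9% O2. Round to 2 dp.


Balanced combustion: C16H22 + 21.5 O2 -> 16 CO2 + 11 H2O
O2 needed = C + H/4 = 16 + 22/4 = 21.50 moles
Air moles = O2 / 0.209 = 21.50 / 0.209 = 102.87 moles air


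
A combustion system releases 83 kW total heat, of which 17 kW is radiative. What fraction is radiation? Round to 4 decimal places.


f_rad = Q_rad / Q_total
f_rad = 17 / 83 = 0.2048


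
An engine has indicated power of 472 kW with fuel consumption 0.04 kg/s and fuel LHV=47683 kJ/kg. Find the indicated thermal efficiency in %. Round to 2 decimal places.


eta_ith = (IP / (mf * LHV)) * 100
Denominator = 0.04 * 47683 = 1907.3200 kW
eta_ith = (472 / 1907.3200) * 100 = 24.75%


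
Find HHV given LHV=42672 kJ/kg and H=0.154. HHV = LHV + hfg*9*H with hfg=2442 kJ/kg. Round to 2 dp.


HHV = LHV + hfg * 9 * H
Water addition = 2442 * 9 * 0.154 = 3384.612 kJ/kg
HHV = 42672 + 3384.612 = 46056.61 kJ/kg


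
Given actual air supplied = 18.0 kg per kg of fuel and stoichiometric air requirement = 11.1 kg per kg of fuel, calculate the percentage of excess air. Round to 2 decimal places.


Excess air = actual - stoichiometric = 18.0 - 11.1 = 6.90 kg/kg fuel
Excess air % = (excess / stoich) * 100 = (6.90 / 11.1) * 100 = 62.16%


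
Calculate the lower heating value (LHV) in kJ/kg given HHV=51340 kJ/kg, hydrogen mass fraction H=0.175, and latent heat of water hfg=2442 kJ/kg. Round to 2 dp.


LHV = HHV - hfg * 9 * H
Water correction = 2442 * 9 * 0.175 = 3846.150 kJ/kg
LHV = 51340 - 3846.150 = 47493.85 kJ/kg


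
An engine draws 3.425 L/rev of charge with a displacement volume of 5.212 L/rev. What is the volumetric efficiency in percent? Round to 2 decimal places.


eta_v = (V_actual / V_disp) * 100
Ratio = 3.425 / 5.212 = 0.6571
eta_v = 0.6571 * 100 = 65.71%


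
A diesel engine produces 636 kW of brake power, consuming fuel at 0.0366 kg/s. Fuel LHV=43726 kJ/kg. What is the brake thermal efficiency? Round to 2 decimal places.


eta_BTE = (BP / (mf * LHV)) * 100
Denominator = 0.0366 * 43726 = 1600.3716 kW
eta_BTE = (636 / 1600.3716) * 100 = 39.74%


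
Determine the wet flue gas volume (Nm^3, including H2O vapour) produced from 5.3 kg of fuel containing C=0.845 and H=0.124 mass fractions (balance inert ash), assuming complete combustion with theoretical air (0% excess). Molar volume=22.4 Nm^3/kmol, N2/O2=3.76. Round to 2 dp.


Per kg fuel: CO2 = (C/12 kmol)*22.4 = (0.845/12)*22.4 = 1.57733 Nm^3
Per kg fuel: H2O = (H/2 kmol)*22.4 = (0.124/2)*22.4 = 1.38880 Nm^3
O2 needed per kg fuel = C/12 + H/4 = 0.845/12 + 0.124/4 = 0.10141667 kmol
Per kg fuel: N2 = O2*3.76*22.4 = 0.10141667*3.76*22.4 = 8.54172 Nm^3
Total per kg = 1.57733 + 1.38880 + 8.54172 = 11.50785 Nm^3
Total = 11.50785 * 5.3 = 60.99 Nm^3


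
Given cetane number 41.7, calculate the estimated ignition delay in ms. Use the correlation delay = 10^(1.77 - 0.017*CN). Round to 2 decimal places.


delay = 10^(1.77 - 0.017*CN)
Exponent = 1.77 - 0.017*41.7 = 1.0611
delay = 10^1.0611 = 11.51 ms


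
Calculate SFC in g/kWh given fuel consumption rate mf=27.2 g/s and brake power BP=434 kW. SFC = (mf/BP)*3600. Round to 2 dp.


SFC = (mf / BP) * 3600
Rate = 27.2 / 434 = 0.062673 g/(s*kW)
SFC = 0.062673 * 3600 = 225.62 g/kWh


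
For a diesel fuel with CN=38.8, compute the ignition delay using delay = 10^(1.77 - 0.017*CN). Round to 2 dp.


delay = 10^(1.77 - 0.017*CN)
Exponent = 1.77 - 0.017*38.8 = 1.1104
delay = 10^1.1104 = 12.89 ms


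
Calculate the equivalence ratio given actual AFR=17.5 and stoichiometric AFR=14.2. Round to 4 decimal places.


phi = AFR_stoich / AFR_actual
phi = 14.2 / 17.5 = 0.8114


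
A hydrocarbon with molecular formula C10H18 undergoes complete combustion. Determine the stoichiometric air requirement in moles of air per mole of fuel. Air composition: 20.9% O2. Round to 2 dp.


Balanced combustion: C10H18 + 14.5 O2 -> 10 CO2 + 9 H2O
O2 needed = C + H/4 = 10 + 18/4 = 14.50 moles
Air moles = O2 / 0.209 = 14.50 / 0.209 = 69.38 moles air


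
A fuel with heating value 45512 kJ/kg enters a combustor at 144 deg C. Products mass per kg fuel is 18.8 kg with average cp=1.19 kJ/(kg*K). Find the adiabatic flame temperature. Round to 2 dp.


T_ad = T_in + Hc / (m_p * cp)
Denominator = 18.8 * 1.19 = 22.3720
Temperature rise = 45512 / 22.3720 = 2034.33 K
T_ad = 144 + 2034.33 = 2178.33 deg C


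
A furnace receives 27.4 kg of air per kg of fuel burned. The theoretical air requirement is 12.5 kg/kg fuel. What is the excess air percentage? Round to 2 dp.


Excess air = actual - stoichiometric = 27.4 - 12.5 = 14.90 kg/kg fuel
Excess air % = (excess / stoich) * 100 = (14.90 / 12.5) * 100 = 119.20%


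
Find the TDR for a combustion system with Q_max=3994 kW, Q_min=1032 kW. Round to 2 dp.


TDR = Q_max / Q_min
TDR = 3994 / 1032 = 3.87


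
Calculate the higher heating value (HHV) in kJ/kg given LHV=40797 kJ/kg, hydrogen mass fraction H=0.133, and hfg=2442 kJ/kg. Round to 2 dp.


HHV = LHV + hfg * 9 * H
Water addition = 2442 * 9 * 0.133 = 2923.074 kJ/kg
HHV = 40797 + 2923.074 = 43720.07 kJ/kg


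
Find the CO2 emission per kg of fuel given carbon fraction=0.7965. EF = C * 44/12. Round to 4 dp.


EF = C_frac * (M_CO2 / M_C)
EF = 0.7965 * (44/12)
EF = 0.7965 * 3.666667 = 2.9205 kg_CO2/kg_fuel


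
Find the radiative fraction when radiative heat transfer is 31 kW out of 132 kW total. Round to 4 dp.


f_rad = Q_rad / Q_total
f_rad = 31 / 132 = 0.2348


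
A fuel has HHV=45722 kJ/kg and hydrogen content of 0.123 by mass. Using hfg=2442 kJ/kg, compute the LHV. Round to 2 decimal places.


LHV = HHV - hfg * 9 * H
Water correction = 2442 * 9 * 0.123 = 2703.294 kJ/kg
LHV = 45722 - 2703.294 = 43018.71 kJ/kg


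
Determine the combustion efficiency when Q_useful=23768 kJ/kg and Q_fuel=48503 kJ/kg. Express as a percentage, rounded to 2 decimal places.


Efficiency = (Q_useful / Q_fuel) * 100
Efficiency = (23768 / 48503) * 100
Efficiency = 0.4900 * 100 = 49.00%


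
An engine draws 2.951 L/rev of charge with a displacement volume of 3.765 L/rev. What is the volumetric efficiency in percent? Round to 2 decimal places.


eta_v = (V_actual / V_disp) * 100
Ratio = 2.951 / 3.765 = 0.7838
eta_v = 0.7838 * 100 = 78.38%


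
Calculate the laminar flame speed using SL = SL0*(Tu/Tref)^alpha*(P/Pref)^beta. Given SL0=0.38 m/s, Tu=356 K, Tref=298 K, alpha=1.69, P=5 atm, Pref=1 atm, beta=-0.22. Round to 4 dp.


SL = SL0 * (Tu/Tref)^alpha * (P/Pref)^beta
T ratio = 356/298 = 1.19463087
(T ratio)^alpha = 1.19463087^1.69 = 1.350595
(P/Pref)^beta = 5^(-0.22) = 0.701821
SL = 0.38 * 1.350595 * 0.701821 = 0.3602 m/s


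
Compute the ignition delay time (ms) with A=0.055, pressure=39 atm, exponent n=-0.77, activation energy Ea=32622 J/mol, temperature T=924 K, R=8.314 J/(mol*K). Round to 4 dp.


tau = A * P^n * exp(Ea/(R*T))
P^n = 39^(-0.77) = 0.05954979
Ea/(R*T) = 32622/(8.314*924) = 4.246475
exp(Ea/(R*T)) = 69.858740
tau = 0.055 * 0.05954979 * 69.858740 = 0.2288 ms


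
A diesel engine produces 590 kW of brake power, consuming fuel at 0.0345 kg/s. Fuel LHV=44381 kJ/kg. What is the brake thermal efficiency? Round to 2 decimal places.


eta_BTE = (BP / (mf * LHV)) * 100
Denominator = 0.0345 * 44381 = 1531.1445 kW
eta_BTE = (590 / 1531.1445) * 100 = 38.53%


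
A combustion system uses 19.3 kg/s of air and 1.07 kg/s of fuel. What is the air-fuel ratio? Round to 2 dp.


AFR = m_air / m_fuel
AFR = 19.3 / 1.07 = 18.04


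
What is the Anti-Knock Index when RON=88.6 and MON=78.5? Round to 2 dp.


AKI = (RON + MON) / 2
AKI = (88.6 + 78.5) / 2
AKI = 167.1 / 2 = 83.55


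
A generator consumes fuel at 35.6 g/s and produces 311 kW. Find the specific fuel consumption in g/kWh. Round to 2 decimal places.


SFC = (mf / BP) * 3600
Rate = 35.6 / 311 = 0.114469 g/(s*kW)
SFC = 0.114469 * 3600 = 412.09 g/kWh


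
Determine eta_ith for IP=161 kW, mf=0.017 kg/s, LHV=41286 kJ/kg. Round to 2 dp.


eta_ith = (IP / (mf * LHV)) * 100
Denominator = 0.017 * 41286 = 701.8620 kW
eta_ith = (161 / 701.8620) * 100 = 22.94%


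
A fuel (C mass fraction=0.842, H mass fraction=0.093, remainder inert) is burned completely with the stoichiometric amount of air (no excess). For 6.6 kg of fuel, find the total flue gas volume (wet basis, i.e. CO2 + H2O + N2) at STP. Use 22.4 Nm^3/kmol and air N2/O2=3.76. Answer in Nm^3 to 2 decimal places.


Per kg fuel: CO2 = (C/12 kmol)*22.4 = (0.842/12)*22.4 = 1.57173 Nm^3
Per kg fuel: H2O = (H/2 kmol)*22.4 = (0.093/2)*22.4 = 1.04160 Nm^3
O2 needed per kg fuel = C/12 + H/4 = 0.842/12 + 0.093/4 = 0.09341667 kmol
Per kg fuel: N2 = O2*3.76*22.4 = 0.09341667*3.76*22.4 = 7.86793 Nm^3
Total per kg = 1.57173 + 1.04160 + 7.86793 = 10.48126 Nm^3
Total = 10.48126 * 6.6 = 69.18 Nm^3


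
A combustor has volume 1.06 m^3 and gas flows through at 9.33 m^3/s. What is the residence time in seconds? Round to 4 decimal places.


tau = V / Q_flow
tau = 1.06 / 9.33 = 0.1136 s


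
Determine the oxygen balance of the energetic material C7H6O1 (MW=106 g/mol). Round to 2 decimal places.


OB = -1600 * (2C + H/2 - O) / MW
Inner = 2*7 + 6/2 - 1 = 16.00
OB = -1600 * 16.00 / 106 = -241.51%


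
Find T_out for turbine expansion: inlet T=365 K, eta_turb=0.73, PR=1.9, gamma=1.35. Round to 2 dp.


T_out = T_in * (1 - eta * (1 - PR^(-(gamma-1)/gamma)))
Exponent = -(1.35-1)/1.35 = -0.25925926
PR^exp = 1.9^(-0.25925926) = 0.84670193
Factor = 1 - 0.73*(1 - 0.84670193) = 0.88809241
T_out = 365 * 0.88809241 = 324.15 K


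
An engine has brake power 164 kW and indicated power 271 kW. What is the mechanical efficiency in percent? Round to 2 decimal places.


eta_mech = (BP / IP) * 100
Ratio = 164 / 271 = 0.6052
eta_mech = 0.6052 * 100 = 60.52%


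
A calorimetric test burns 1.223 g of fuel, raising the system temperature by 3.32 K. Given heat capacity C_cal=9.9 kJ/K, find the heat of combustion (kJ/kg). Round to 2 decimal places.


Hc = C_cal * delta_T / m_fuel
Q_released = 9.9 * 3.32 = 32.8680 kJ
m_fuel = 1.223 g = 1.223/1000 kg = 0.001223 kg
Hc = 32.8680 / 0.001223 = 26874.90 kJ/kg


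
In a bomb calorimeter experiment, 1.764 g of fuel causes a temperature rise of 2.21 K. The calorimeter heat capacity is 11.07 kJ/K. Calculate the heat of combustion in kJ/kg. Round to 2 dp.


Hc = C_cal * delta_T / m_fuel
Q_released = 11.07 * 2.21 = 24.4647 kJ
m_fuel = 1.764 g = 1.764/1000 kg = 0.001764 kg
Hc = 24.4647 / 0.001764 = 13868.88 kJ/kg


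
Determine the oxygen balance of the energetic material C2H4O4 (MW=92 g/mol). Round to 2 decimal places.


OB = -1600 * (2C + H/2 - O) / MW
Inner = 2*2 + 4/2 - 4 = 2.00
OB = -1600 * 2.00 / 92 = -34.78%


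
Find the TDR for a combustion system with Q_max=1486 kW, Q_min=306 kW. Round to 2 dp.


TDR = Q_max / Q_min
TDR = 1486 / 306 = 4.86


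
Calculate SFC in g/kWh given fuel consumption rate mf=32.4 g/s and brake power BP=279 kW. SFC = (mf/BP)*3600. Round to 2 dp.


SFC = (mf / BP) * 3600
Rate = 32.4 / 279 = 0.116129 g/(s*kW)
SFC = 0.116129 * 3600 = 418.06 g/kWh


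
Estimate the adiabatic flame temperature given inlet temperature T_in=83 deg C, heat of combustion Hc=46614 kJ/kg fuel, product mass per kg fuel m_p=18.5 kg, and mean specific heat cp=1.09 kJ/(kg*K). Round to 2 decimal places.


T_ad = T_in + Hc / (m_p * cp)
Denominator = 18.5 * 1.09 = 20.1650
Temperature rise = 46614 / 20.1650 = 2311.63 K
T_ad = 83 + 2311.63 = 2394.63 deg C


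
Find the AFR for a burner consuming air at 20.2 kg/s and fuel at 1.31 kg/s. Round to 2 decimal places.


AFR = m_air / m_fuel
AFR = 20.2 / 1.31 = 15.42


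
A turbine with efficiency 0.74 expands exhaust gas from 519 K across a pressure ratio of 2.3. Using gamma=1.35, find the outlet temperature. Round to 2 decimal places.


T_out = T_in * (1 - eta * (1 - PR^(-(gamma-1)/gamma)))
Exponent = -(1.35-1)/1.35 = -0.25925926
PR^exp = 2.3^(-0.25925926) = 0.80578413
Factor = 1 - 0.74*(1 - 0.80578413) = 0.85628026
T_out = 519 * 0.85628026 = 444.41 K


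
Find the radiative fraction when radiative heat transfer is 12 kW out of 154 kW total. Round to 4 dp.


f_rad = Q_rad / Q_total
f_rad = 12 / 154 = 0.0779


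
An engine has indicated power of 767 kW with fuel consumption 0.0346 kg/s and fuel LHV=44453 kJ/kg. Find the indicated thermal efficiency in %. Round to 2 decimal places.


eta_ith = (IP / (mf * LHV)) * 100
Denominator = 0.0346 * 44453 = 1538.0738 kW
eta_ith = (767 / 1538.0738) * 100 = 49.87%


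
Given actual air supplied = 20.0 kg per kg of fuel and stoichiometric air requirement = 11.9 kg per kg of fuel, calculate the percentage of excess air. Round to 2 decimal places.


Excess air = actual - stoichiometric = 20.0 - 11.9 = 8.10 kg/kg fuel
Excess air % = (excess / stoich) * 100 = (8.10 / 11.9) * 100 = 68.07%


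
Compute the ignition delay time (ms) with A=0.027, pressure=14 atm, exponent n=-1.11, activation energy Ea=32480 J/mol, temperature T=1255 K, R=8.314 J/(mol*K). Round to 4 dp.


tau = A * P^n * exp(Ea/(R*T))
P^n = 14^(-1.11) = 0.05343156
Ea/(R*T) = 32480/(8.314*1255) = 3.112879
exp(Ea/(R*T)) = 22.485693
tau = 0.027 * 0.05343156 * 22.485693 = 0.0324 ms


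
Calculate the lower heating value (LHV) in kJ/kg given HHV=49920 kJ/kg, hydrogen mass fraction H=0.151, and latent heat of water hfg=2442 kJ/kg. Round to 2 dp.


LHV = HHV - hfg * 9 * H
Water correction = 2442 * 9 * 0.151 = 3318.678 kJ/kg
LHV = 49920 - 3318.678 = 46601.32 kJ/kg


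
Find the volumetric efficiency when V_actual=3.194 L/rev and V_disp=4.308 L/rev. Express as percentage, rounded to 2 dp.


eta_v = (V_actual / V_disp) * 100
Ratio = 3.194 / 4.308 = 0.7414
eta_v = 0.7414 * 100 = 74.14%


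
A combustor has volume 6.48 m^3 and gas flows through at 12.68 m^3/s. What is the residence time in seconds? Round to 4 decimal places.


tau = V / Q_flow
tau = 6.48 / 12.68 = 0.5110 s


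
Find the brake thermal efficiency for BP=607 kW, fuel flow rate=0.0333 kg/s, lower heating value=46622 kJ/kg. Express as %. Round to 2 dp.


eta_BTE = (BP / (mf * LHV)) * 100
Denominator = 0.0333 * 46622 = 1552.5126 kW
eta_BTE = (607 / 1552.5126) * 100 = 39.10%


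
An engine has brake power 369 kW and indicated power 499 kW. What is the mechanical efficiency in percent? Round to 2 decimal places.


eta_mech = (BP / IP) * 100
Ratio = 369 / 499 = 0.7395
eta_mech = 0.7395 * 100 = 73.95%


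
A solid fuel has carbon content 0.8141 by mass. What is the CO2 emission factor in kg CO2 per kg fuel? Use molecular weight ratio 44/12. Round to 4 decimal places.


EF = C_frac * (M_CO2 / M_C)
EF = 0.8141 * (44/12)
EF = 0.8141 * 3.666667 = 2.9850 kg_CO2/kg_fuel


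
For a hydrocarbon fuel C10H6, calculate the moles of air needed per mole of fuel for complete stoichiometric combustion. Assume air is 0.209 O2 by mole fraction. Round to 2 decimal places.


Balanced combustion: C10H6 + 11.5 O2 -> 10 CO2 + 3 H2O
O2 needed = C + H/4 = 10 + 6/4 = 11.50 moles
Air moles = O2 / 0.209 = 11.50 / 0.209 = 55.02 moles air


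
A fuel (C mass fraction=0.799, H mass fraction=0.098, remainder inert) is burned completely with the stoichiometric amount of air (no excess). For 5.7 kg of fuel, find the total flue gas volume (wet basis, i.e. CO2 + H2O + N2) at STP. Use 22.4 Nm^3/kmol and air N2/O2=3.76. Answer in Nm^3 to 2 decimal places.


Per kg fuel: CO2 = (C/12 kmol)*22.4 = (0.799/12)*22.4 = 1.49147 Nm^3
Per kg fuel: H2O = (H/2 kmol)*22.4 = (0.098/2)*22.4 = 1.09760 Nm^3
O2 needed per kg fuel = C/12 + H/4 = 0.799/12 + 0.098/4 = 0.09108333 kmol
Per kg fuel: N2 = O2*3.76*22.4 = 0.09108333*3.76*22.4 = 7.67140 Nm^3
Total per kg = 1.49147 + 1.09760 + 7.67140 = 10.26047 Nm^3
Total = 10.26047 * 5.7 = 58.48 Nm^3


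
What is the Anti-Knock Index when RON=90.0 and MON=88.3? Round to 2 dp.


AKI = (RON + MON) / 2
AKI = (90.0 + 88.3) / 2
AKI = 178.3 / 2 = 89.15


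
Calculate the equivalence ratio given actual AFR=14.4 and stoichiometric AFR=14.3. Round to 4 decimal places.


phi = AFR_stoich / AFR_actual
phi = 14.3 / 14.4 = 0.9931


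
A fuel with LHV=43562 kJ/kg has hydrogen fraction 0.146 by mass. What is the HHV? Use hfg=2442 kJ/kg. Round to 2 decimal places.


HHV = LHV + hfg * 9 * H
Water addition = 2442 * 9 * 0.146 = 3208.788 kJ/kg
HHV = 43562 + 3208.788 = 46770.79 kJ/kg


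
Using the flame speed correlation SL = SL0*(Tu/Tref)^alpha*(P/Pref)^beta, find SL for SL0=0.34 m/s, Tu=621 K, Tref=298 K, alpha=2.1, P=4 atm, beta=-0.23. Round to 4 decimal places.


SL = SL0 * (Tu/Tref)^alpha * (P/Pref)^beta
T ratio = 621/298 = 2.08389262
(T ratio)^alpha = 2.08389262^2.1 = 4.673457
(P/Pref)^beta = 4^(-0.23) = 0.726986
SL = 0.34 * 4.673457 * 0.726986 = 1.1552 m/s


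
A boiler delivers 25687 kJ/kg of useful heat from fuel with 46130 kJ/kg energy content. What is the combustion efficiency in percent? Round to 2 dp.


Efficiency = (Q_useful / Q_fuel) * 100
Efficiency = (25687 / 46130) * 100
Efficiency = 0.5568 * 100 = 55.68%


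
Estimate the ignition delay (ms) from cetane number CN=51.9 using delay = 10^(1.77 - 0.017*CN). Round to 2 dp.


delay = 10^(1.77 - 0.017*CN)
Exponent = 1.77 - 0.017*51.9 = 0.8877
delay = 10^0.8877 = 7.72 ms


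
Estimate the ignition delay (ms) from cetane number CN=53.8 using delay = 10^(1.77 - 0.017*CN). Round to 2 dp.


delay = 10^(1.77 - 0.017*CN)
Exponent = 1.77 - 0.017*53.8 = 0.8554
delay = 10^0.8554 = 7.17 ms


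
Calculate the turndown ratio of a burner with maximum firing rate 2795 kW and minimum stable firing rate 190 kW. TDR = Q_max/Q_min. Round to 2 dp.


TDR = Q_max / Q_min
TDR = 2795 / 190 = 14.71


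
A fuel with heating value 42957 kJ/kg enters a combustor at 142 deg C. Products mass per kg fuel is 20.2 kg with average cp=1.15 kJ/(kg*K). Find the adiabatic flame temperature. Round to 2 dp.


T_ad = T_in + Hc / (m_p * cp)
Denominator = 20.2 * 1.15 = 23.2300
Temperature rise = 42957 / 23.2300 = 1849.20 K
T_ad = 142 + 1849.20 = 1991.20 deg C


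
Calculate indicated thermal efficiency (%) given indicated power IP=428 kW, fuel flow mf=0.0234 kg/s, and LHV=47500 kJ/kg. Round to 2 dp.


eta_ith = (IP / (mf * LHV)) * 100
Denominator = 0.0234 * 47500 = 1111.5000 kW
eta_ith = (428 / 1111.5000) * 100 = 38.51%


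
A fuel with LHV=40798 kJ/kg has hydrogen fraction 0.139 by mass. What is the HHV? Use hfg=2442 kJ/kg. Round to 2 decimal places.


HHV = LHV + hfg * 9 * H
Water addition = 2442 * 9 * 0.139 = 3054.942 kJ/kg
HHV = 40798 + 3054.942 = 43852.94 kJ/kg


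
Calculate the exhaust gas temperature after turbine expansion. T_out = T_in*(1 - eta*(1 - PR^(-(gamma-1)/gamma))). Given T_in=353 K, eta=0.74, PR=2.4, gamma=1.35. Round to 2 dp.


T_out = T_in * (1 - eta * (1 - PR^(-(gamma-1)/gamma)))
Exponent = -(1.35-1)/1.35 = -0.25925926
PR^exp = 2.4^(-0.25925926) = 0.79694200
Factor = 1 - 0.74*(1 - 0.79694200) = 0.84973708
T_out = 353 * 0.84973708 = 299.96 K


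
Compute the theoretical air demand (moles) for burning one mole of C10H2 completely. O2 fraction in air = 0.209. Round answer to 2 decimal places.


Balanced combustion: C10H2 + 10.5 O2 -> 10 CO2 + 1 H2O
O2 needed = C + H/4 = 10 + 2/4 = 10.50 moles
Air moles = O2 / 0.209 = 10.50 / 0.209 = 50.24 moles air


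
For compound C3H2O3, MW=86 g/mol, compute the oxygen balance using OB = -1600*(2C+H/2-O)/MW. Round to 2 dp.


OB = -1600 * (2C + H/2 - O) / MW
Inner = 2*3 + 2/2 - 3 = 4.00
OB = -1600 * 4.00 / 86 = -74.42%


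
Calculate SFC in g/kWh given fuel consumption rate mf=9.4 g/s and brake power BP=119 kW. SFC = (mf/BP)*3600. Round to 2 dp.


SFC = (mf / BP) * 3600
Rate = 9.4 / 119 = 0.078992 g/(s*kW)
SFC = 0.078992 * 3600 = 284.37 g/kWh


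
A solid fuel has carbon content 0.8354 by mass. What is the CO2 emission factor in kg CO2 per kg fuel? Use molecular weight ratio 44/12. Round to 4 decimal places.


EF = C_frac * (M_CO2 / M_C)
EF = 0.8354 * (44/12)
EF = 0.8354 * 3.666667 = 3.0631 kg_CO2/kg_fuel


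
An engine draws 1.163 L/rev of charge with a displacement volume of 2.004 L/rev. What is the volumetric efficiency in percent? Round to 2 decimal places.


eta_v = (V_actual / V_disp) * 100
Ratio = 1.163 / 2.004 = 0.5803
eta_v = 0.5803 * 100 = 58.03%


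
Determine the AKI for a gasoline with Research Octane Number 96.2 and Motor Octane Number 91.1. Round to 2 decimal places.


AKI = (RON + MON) / 2
AKI = (96.2 + 91.1) / 2
AKI = 187.3 / 2 = 93.65


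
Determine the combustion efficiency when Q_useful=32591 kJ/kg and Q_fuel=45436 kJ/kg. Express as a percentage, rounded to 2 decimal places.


Efficiency = (Q_useful / Q_fuel) * 100
Efficiency = (32591 / 45436) * 100
Efficiency = 0.7173 * 100 = 71.73%


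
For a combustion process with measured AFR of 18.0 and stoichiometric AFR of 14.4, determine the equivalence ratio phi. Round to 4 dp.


phi = AFR_stoich / AFR_actual
phi = 14.4 / 18.0 = 0.8000


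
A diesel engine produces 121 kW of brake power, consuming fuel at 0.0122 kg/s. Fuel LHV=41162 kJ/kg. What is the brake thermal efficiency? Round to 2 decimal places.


eta_BTE = (BP / (mf * LHV)) * 100
Denominator = 0.0122 * 41162 = 502.1764 kW
eta_BTE = (121 / 502.1764) * 100 = 24.10%


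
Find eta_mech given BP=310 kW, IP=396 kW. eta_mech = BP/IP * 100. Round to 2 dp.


eta_mech = (BP / IP) * 100
Ratio = 310 / 396 = 0.7828
eta_mech = 0.7828 * 100 = 78.28%


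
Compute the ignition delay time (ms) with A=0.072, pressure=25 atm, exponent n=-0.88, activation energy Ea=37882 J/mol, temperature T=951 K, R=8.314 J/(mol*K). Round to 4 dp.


tau = A * P^n * exp(Ea/(R*T))
P^n = 25^(-0.88) = 0.05885899
Ea/(R*T) = 37882/(8.314*951) = 4.791179
exp(Ea/(R*T)) = 120.443243
tau = 0.072 * 0.05885899 * 120.443243 = 0.5104 ms


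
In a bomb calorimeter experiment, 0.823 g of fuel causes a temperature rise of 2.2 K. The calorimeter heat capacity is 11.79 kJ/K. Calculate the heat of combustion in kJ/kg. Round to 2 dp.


Hc = C_cal * delta_T / m_fuel
Q_released = 11.79 * 2.2 = 25.9380 kJ
m_fuel = 0.823 g = 0.823/1000 kg = 0.000823 kg
Hc = 25.9380 / 0.000823 = 31516.40 kJ/kg


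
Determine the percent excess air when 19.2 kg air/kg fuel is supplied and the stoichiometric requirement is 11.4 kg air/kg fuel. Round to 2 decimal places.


Excess air = actual - stoichiometric = 19.2 - 11.4 = 7.80 kg/kg fuel
Excess air % = (excess / stoich) * 100 = (7.80 / 11.4) * 100 = 68.42%


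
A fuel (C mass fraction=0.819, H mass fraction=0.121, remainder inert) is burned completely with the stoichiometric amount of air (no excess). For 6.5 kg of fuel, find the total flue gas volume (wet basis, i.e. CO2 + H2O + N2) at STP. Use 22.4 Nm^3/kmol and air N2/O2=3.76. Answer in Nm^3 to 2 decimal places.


Per kg fuel: CO2 = (C/12 kmol)*22.4 = (0.819/12)*22.4 = 1.52880 Nm^3
Per kg fuel: H2O = (H/2 kmol)*22.4 = (0.121/2)*22.4 = 1.35520 Nm^3
O2 needed per kg fuel = C/12 + H/4 = 0.819/12 + 0.121/4 = 0.09850000 kmol
Per kg fuel: N2 = O2*3.76*22.4 = 0.09850000*3.76*22.4 = 8.29606 Nm^3
Total per kg = 1.52880 + 1.35520 + 8.29606 = 11.18006 Nm^3
Total = 11.18006 * 6.5 = 72.67 Nm^3


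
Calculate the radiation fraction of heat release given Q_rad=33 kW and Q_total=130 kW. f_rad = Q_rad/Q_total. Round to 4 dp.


f_rad = Q_rad / Q_total
f_rad = 33 / 130 = 0.2538


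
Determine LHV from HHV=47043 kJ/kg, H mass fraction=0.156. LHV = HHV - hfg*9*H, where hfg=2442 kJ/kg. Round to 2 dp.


LHV = HHV - hfg * 9 * H
Water correction = 2442 * 9 * 0.156 = 3428.568 kJ/kg
LHV = 47043 - 3428.568 = 43614.43 kJ/kg


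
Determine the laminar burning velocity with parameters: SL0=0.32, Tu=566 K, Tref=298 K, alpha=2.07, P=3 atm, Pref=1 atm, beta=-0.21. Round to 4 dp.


SL = SL0 * (Tu/Tref)^alpha * (P/Pref)^beta
T ratio = 566/298 = 1.89932886
(T ratio)^alpha = 1.89932886^2.07 = 3.773135
(P/Pref)^beta = 3^(-0.21) = 0.793971
SL = 0.32 * 3.773135 * 0.793971 = 0.9586 m/s


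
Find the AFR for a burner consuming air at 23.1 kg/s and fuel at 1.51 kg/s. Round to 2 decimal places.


AFR = m_air / m_fuel
AFR = 23.1 / 1.51 = 15.30


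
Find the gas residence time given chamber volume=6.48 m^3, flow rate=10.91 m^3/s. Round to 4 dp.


tau = V / Q_flow
tau = 6.48 / 10.91 = 0.5940 s


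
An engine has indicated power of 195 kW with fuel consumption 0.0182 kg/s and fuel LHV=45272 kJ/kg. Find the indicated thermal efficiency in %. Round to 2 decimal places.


eta_ith = (IP / (mf * LHV)) * 100
Denominator = 0.0182 * 45272 = 823.9504 kW
eta_ith = (195 / 823.9504) * 100 = 23.67%


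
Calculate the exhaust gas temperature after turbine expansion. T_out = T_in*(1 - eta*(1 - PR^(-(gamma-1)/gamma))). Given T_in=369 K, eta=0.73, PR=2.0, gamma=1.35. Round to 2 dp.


T_out = T_in * (1 - eta * (1 - PR^(-(gamma-1)/gamma)))
Exponent = -(1.35-1)/1.35 = -0.25925926
PR^exp = 2.0^(-0.25925926) = 0.83551680
Factor = 1 - 0.73*(1 - 0.83551680) = 0.87992726
T_out = 369 * 0.87992726 = 324.69 K


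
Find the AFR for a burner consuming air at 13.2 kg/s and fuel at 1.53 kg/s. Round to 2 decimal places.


AFR = m_air / m_fuel
AFR = 13.2 / 1.53 = 8.63


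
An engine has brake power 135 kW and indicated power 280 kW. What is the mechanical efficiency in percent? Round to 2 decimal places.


eta_mech = (BP / IP) * 100
Ratio = 135 / 280 = 0.4821
eta_mech = 0.4821 * 100 = 48.21%


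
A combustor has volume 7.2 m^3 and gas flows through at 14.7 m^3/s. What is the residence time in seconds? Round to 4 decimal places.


tau = V / Q_flow
tau = 7.2 / 14.7 = 0.4898 s


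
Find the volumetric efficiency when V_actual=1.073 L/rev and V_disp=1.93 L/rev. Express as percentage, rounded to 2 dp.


eta_v = (V_actual / V_disp) * 100
Ratio = 1.073 / 1.93 = 0.5560
eta_v = 0.5560 * 100 = 55.60%


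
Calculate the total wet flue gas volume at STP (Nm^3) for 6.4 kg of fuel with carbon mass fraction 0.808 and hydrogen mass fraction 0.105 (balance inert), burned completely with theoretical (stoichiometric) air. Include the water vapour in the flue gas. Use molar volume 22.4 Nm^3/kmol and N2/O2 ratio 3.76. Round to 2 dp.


Per kg fuel: CO2 = (C/12 kmol)*22.4 = (0.808/12)*22.4 = 1.50827 Nm^3
Per kg fuel: H2O = (H/2 kmol)*22.4 = (0.105/2)*22.4 = 1.17600 Nm^3
O2 needed per kg fuel = C/12 + H/4 = 0.808/12 + 0.105/4 = 0.09358333 kmol
Per kg fuel: N2 = O2*3.76*22.4 = 0.09358333*3.76*22.4 = 7.88196 Nm^3
Total per kg = 1.50827 + 1.17600 + 7.88196 = 10.56623 Nm^3
Total = 10.56623 * 6.4 = 67.62 Nm^3


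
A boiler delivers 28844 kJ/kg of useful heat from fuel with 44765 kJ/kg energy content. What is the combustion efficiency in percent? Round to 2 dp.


Efficiency = (Q_useful / Q_fuel) * 100
Efficiency = (28844 / 44765) * 100
Efficiency = 0.6443 * 100 = 64.43%


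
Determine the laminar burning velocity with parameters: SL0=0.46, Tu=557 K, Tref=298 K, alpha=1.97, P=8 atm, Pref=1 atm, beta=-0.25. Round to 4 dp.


SL = SL0 * (Tu/Tref)^alpha * (P/Pref)^beta
T ratio = 557/298 = 1.86912752
(T ratio)^alpha = 1.86912752^1.97 = 3.428694
(P/Pref)^beta = 8^(-0.25) = 0.594604
SL = 0.46 * 3.428694 * 0.594604 = 0.9378 m/s


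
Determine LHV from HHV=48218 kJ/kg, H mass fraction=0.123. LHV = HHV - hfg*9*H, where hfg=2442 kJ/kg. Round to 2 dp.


LHV = HHV - hfg * 9 * H
Water correction = 2442 * 9 * 0.123 = 2703.294 kJ/kg
LHV = 48218 - 2703.294 = 45514.71 kJ/kg


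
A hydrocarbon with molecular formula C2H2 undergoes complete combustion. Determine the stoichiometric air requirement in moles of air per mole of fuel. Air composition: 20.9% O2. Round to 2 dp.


Balanced combustion: C2H2 + 2.5 O2 -> 2 CO2 + 1 H2O
O2 needed = C + H/4 = 2 + 2/4 = 2.50 moles
Air moles = O2 / 0.209 = 2.50 / 0.209 = 11.96 moles air


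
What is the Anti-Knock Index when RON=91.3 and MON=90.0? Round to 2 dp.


AKI = (RON + MON) / 2
AKI = (91.3 + 90.0) / 2
AKI = 181.3 / 2 = 90.65


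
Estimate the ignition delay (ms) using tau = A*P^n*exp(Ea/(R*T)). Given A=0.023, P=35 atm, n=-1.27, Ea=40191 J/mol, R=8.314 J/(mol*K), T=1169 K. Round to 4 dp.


tau = A * P^n * exp(Ea/(R*T))
P^n = 35^(-1.27) = 0.01094041
Ea/(R*T) = 40191/(8.314*1169) = 4.135274
exp(Ea/(R*T)) = 62.506710
tau = 0.023 * 0.01094041 * 62.506710 = 0.0157 ms


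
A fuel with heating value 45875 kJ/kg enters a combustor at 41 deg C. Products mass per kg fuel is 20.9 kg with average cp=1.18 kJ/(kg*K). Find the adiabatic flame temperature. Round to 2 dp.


T_ad = T_in + Hc / (m_p * cp)
Denominator = 20.9 * 1.18 = 24.6620
Temperature rise = 45875 / 24.6620 = 1860.15 K
T_ad = 41 + 1860.15 = 1901.15 deg C


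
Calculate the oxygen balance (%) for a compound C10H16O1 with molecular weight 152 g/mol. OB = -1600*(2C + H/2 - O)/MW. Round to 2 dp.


OB = -1600 * (2C + H/2 - O) / MW
Inner = 2*10 + 16/2 - 1 = 27.00
OB = -1600 * 27.00 / 152 = -284.21%


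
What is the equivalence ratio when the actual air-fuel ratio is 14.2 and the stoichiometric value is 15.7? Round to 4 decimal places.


phi = AFR_stoich / AFR_actual
phi = 15.7 / 14.2 = 1.1056


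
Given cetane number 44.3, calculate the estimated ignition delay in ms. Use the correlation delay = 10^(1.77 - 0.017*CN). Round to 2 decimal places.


delay = 10^(1.77 - 0.017*CN)
Exponent = 1.77 - 0.017*44.3 = 1.0169
delay = 10^1.0169 = 10.40 ms


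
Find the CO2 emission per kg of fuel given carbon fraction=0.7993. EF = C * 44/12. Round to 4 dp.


EF = C_frac * (M_CO2 / M_C)
EF = 0.7993 * (44/12)
EF = 0.7993 * 3.666667 = 2.9308 kg_CO2/kg_fuel
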